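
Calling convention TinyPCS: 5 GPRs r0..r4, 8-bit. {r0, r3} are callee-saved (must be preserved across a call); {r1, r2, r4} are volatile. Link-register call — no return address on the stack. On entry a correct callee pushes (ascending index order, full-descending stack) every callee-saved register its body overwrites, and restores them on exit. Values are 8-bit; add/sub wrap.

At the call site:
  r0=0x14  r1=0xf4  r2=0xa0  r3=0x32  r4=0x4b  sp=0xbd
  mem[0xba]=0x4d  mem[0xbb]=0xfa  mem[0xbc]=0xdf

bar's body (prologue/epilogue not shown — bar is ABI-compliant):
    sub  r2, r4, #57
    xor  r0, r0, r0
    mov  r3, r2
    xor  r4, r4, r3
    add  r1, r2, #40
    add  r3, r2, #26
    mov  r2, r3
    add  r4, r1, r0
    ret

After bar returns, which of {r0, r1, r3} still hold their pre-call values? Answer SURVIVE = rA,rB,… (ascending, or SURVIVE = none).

prologue: push r0 → mem[0xbc]=0x14, sp=0xbc
prologue: push r3 → mem[0xbb]=0x32, sp=0xbb
body[0] sub  r2, r4, #57 → r2=0x12
body[1] xor  r0, r0, r0 → r0=0x00
body[2] mov  r3, r2 → r3=0x12
body[3] xor  r4, r4, r3 → r4=0x59
body[4] add  r1, r2, #40 → r1=0x3a
body[5] add  r3, r2, #26 → r3=0x2c
body[6] mov  r2, r3 → r2=0x2c
body[7] add  r4, r1, r0 → r4=0x3a
epilogue: pop r3=0x32, sp=0xbc
epilogue: pop r0=0x14, sp=0xbd
r0: callee-saved, written=True
r1: caller-saved, written=True
r3: callee-saved, written=True

SURVIVE = r0,r3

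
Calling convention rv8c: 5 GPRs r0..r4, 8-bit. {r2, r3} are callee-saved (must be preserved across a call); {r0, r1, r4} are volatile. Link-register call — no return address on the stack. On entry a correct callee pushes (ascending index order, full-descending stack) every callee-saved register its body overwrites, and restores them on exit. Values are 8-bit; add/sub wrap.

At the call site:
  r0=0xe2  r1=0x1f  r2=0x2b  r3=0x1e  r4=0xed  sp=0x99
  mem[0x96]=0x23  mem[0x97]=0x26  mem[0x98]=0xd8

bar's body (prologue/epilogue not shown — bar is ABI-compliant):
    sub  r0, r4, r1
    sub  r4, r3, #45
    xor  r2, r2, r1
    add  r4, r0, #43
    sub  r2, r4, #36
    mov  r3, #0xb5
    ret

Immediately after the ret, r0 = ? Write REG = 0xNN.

prologue: push r2 → mem[0x98]=0x2b, sp=0x98
prologue: push r3 → mem[0x97]=0x1e, sp=0x97
body[0] sub  r0, r4, r1 → r0=0xce
body[1] sub  r4, r3, #45 → r4=0xf1
body[2] xor  r2, r2, r1 → r2=0x34
body[3] add  r4, r0, #43 → r4=0xf9
body[4] sub  r2, r4, #36 → r2=0xd5
body[5] mov  r3, #0xb5 → r3=0xb5
epilogue: pop r3=0x1e, sp=0x98
epilogue: pop r2=0x2b, sp=0x99
r0 is caller-saved → body value

REG = 0xce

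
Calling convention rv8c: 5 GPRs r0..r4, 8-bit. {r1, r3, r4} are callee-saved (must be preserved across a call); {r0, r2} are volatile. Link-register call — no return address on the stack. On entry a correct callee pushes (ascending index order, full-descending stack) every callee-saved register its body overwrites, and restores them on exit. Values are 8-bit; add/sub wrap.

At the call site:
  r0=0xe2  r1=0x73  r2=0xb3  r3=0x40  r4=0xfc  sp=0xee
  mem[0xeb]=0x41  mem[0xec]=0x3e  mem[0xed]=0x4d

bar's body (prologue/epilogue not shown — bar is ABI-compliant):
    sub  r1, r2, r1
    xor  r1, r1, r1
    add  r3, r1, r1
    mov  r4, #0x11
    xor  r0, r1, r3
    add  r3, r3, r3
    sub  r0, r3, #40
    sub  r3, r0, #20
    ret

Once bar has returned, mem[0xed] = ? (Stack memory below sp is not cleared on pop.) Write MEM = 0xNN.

prologue: push r1 -> mem[0xed]=0x73, sp=0xed
prologue: push r3 -> mem[0xec]=0x40, sp=0xec
prologue: push r4 -> mem[0xeb]=0xfc, sp=0xeb
body[0] sub  r1, r2, r1 -> r1=0x40
body[1] xor  r1, r1, r1 -> r1=0x00
body[2] add  r3, r1, r1 -> r3=0x00
body[3] mov  r4, #0x11 -> r4=0x11
body[4] xor  r0, r1, r3 -> r0=0x00
body[5] add  r3, r3, r3 -> r3=0x00
body[6] sub  r0, r3, #40 -> r0=0xd8
body[7] sub  r3, r0, #20 -> r3=0xc4
epilogue: pop r4=0xfc, sp=0xec
epilogue: pop r3=0x40, sp=0xed
epilogue: pop r1=0x73, sp=0xee
prologue pushed ['r1', 'r3', 'r4'] at ['0xed', '0xec', '0xeb']

MEM = 0x73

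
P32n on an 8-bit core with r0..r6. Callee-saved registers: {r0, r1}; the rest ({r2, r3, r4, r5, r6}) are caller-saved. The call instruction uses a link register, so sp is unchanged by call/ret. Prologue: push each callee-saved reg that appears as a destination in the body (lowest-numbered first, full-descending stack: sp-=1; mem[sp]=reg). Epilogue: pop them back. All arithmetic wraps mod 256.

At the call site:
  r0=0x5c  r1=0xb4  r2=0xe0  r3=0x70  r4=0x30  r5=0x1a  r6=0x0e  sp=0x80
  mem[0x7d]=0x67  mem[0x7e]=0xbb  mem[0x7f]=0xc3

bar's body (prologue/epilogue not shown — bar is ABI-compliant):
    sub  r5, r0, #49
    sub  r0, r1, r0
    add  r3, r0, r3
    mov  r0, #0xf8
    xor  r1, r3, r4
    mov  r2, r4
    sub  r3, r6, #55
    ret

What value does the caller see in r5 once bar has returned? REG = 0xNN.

REG = 0x2b

prologue: push r0 -> mem[0x7f]=0x5c, sp=0x7f
prologue: push r1 -> mem[0x7e]=0xb4, sp=0x7e
body[0] sub  r5, r0, #49 -> r5=0x2b
body[1] sub  r0, r1, r0 -> r0=0x58
body[2] add  r3, r0, r3 -> r3=0xc8
body[3] mov  r0, #0xf8 -> r0=0xf8
body[4] xor  r1, r3, r4 -> r1=0xf8
body[5] mov  r2, r4 -> r2=0x30
body[6] sub  r3, r6, #55 -> r3=0xd7
epilogue: pop r1=0xb4, sp=0x7f
epilogue: pop r0=0x5c, sp=0x80
r5 is caller-saved -> body value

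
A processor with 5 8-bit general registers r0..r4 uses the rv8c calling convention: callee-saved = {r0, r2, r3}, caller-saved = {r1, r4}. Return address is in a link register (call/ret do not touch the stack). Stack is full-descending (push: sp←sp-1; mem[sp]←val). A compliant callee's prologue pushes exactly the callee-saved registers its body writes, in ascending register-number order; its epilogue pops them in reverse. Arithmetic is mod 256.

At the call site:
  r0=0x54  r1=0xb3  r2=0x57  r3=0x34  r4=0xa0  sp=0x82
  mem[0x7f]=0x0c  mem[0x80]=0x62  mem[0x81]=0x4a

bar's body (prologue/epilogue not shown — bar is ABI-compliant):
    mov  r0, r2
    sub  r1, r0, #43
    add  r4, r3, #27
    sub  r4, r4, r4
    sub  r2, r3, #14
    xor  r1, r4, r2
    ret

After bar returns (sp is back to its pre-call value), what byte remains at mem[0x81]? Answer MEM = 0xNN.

MEM = 0x54

prologue: push r0 → mem[0x81]=0x54, sp=0x81
prologue: push r2 → mem[0x80]=0x57, sp=0x80
body[0] mov  r0, r2 → r0=0x57
body[1] sub  r1, r0, #43 → r1=0x2c
body[2] add  r4, r3, #27 → r4=0x4f
body[3] sub  r4, r4, r4 → r4=0x00
body[4] sub  r2, r3, #14 → r2=0x26
body[5] xor  r1, r4, r2 → r1=0x26
epilogue: pop r2=0x57, sp=0x81
epilogue: pop r0=0x54, sp=0x82
prologue pushed ['r0', 'r2'] at ['0x81', '0x80']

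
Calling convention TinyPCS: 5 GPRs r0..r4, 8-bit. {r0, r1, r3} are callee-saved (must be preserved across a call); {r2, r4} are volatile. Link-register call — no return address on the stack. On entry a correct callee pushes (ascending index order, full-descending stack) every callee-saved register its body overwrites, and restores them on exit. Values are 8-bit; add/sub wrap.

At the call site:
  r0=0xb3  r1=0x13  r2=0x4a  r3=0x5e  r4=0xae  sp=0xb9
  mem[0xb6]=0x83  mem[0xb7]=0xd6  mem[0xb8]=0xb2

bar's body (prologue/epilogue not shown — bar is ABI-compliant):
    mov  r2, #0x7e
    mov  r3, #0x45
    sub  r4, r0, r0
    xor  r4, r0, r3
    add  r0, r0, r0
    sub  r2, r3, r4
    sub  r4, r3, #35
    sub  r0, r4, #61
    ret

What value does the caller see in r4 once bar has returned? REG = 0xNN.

prologue: push r0 -> mem[0xb8]=0xb3, sp=0xb8
prologue: push r3 -> mem[0xb7]=0x5e, sp=0xb7
body[0] mov  r2, #0x7e -> r2=0x7e
body[1] mov  r3, #0x45 -> r3=0x45
body[2] sub  r4, r0, r0 -> r4=0x00
body[3] xor  r4, r0, r3 -> r4=0xf6
body[4] add  r0, r0, r0 -> r0=0x66
body[5] sub  r2, r3, r4 -> r2=0x4f
body[6] sub  r4, r3, #35 -> r4=0x22
body[7] sub  r0, r4, #61 -> r0=0xe5
epilogue: pop r3=0x5e, sp=0xb8
epilogue: pop r0=0xb3, sp=0xb9
r4 is caller-saved -> body value

REG = 0x22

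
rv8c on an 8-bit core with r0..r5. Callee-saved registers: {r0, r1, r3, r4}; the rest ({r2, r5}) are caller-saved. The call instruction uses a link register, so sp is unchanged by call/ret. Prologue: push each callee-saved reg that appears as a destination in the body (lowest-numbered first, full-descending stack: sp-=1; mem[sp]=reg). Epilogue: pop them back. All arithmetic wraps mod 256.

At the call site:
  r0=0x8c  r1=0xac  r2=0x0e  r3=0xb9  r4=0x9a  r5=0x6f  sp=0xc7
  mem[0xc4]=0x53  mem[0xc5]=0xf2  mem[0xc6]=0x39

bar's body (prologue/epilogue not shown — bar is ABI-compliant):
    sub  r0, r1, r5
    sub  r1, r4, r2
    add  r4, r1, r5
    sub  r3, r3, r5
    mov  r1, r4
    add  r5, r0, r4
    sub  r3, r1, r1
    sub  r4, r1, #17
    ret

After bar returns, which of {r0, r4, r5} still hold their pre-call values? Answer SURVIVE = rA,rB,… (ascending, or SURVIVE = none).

prologue: push r0 -> mem[0xc6]=0x8c, sp=0xc6
prologue: push r1 -> mem[0xc5]=0xac, sp=0xc5
prologue: push r3 -> mem[0xc4]=0xb9, sp=0xc4
prologue: push r4 -> mem[0xc3]=0x9a, sp=0xc3
body[0] sub  r0, r1, r5 -> r0=0x3d
body[1] sub  r1, r4, r2 -> r1=0x8c
body[2] add  r4, r1, r5 -> r4=0xfb
body[3] sub  r3, r3, r5 -> r3=0x4a
body[4] mov  r1, r4 -> r1=0xfb
body[5] add  r5, r0, r4 -> r5=0x38
body[6] sub  r3, r1, r1 -> r3=0x00
body[7] sub  r4, r1, #17 -> r4=0xea
epilogue: pop r4=0x9a, sp=0xc4
epilogue: pop r3=0xb9, sp=0xc5
epilogue: pop r1=0xac, sp=0xc6
epilogue: pop r0=0x8c, sp=0xc7
r0: callee-saved, written=True
r4: callee-saved, written=True
r5: caller-saved, written=True

SURVIVE = r0,r4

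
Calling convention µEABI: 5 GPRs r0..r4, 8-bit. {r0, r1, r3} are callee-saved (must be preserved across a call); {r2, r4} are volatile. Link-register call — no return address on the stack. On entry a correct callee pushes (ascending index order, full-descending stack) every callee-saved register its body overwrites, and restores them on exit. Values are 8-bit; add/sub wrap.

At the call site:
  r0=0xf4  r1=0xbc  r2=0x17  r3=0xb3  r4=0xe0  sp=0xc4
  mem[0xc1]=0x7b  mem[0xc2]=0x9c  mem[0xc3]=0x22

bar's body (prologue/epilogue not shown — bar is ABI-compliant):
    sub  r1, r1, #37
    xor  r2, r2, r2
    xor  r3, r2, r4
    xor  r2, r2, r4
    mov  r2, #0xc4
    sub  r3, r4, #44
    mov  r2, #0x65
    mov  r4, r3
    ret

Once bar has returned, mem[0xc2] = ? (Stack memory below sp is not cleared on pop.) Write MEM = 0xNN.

MEM = 0xb3

prologue: push r1 -> mem[0xc3]=0xbc, sp=0xc3
prologue: push r3 -> mem[0xc2]=0xb3, sp=0xc2
body[0] sub  r1, r1, #37 -> r1=0x97
body[1] xor  r2, r2, r2 -> r2=0x00
body[2] xor  r3, r2, r4 -> r3=0xe0
body[3] xor  r2, r2, r4 -> r2=0xe0
body[4] mov  r2, #0xc4 -> r2=0xc4
body[5] sub  r3, r4, #44 -> r3=0xb4
body[6] mov  r2, #0x65 -> r2=0x65
body[7] mov  r4, r3 -> r4=0xb4
epilogue: pop r3=0xb3, sp=0xc3
epilogue: pop r1=0xbc, sp=0xc4
prologue pushed ['r1', 'r3'] at ['0xc3', '0xc2']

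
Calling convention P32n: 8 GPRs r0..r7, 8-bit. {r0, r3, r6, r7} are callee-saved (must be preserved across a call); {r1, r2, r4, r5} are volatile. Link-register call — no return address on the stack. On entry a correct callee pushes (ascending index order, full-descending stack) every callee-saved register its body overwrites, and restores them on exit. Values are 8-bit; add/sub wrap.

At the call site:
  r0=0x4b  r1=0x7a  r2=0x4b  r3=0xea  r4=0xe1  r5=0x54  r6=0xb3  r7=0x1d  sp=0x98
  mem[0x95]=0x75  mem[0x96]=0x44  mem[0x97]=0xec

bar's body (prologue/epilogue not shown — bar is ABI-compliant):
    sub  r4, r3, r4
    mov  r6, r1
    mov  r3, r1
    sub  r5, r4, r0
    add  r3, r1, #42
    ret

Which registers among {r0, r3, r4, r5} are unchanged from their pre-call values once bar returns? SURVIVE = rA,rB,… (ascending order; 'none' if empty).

prologue: push r3 → mem[0x97]=0xea, sp=0x97
prologue: push r6 → mem[0x96]=0xb3, sp=0x96
body[0] sub  r4, r3, r4 → r4=0x09
body[1] mov  r6, r1 → r6=0x7a
body[2] mov  r3, r1 → r3=0x7a
body[3] sub  r5, r4, r0 → r5=0xbe
body[4] add  r3, r1, #42 → r3=0xa4
epilogue: pop r6=0xb3, sp=0x97
epilogue: pop r3=0xea, sp=0x98
r0: callee-saved, written=False
r3: callee-saved, written=True
r4: caller-saved, written=True
r5: caller-saved, written=True

SURVIVE = r0,r3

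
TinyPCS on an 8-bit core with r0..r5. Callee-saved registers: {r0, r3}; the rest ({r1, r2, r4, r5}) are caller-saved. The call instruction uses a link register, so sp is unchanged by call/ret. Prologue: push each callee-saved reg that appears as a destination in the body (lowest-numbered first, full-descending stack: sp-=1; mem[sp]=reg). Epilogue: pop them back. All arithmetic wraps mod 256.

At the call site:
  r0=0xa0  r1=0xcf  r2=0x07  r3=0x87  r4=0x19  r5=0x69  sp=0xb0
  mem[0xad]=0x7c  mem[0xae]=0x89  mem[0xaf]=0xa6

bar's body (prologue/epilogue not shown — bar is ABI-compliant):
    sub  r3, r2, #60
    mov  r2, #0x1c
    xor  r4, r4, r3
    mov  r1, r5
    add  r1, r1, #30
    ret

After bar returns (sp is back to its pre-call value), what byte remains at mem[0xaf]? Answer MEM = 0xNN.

MEM = 0x87

prologue: push r3 → mem[0xaf]=0x87, sp=0xaf
body[0] sub  r3, r2, #60 → r3=0xcb
body[1] mov  r2, #0x1c → r2=0x1c
body[2] xor  r4, r4, r3 → r4=0xd2
body[3] mov  r1, r5 → r1=0x69
body[4] add  r1, r1, #30 → r1=0x87
epilogue: pop r3=0x87, sp=0xb0
prologue pushed ['r3'] at ['0xaf']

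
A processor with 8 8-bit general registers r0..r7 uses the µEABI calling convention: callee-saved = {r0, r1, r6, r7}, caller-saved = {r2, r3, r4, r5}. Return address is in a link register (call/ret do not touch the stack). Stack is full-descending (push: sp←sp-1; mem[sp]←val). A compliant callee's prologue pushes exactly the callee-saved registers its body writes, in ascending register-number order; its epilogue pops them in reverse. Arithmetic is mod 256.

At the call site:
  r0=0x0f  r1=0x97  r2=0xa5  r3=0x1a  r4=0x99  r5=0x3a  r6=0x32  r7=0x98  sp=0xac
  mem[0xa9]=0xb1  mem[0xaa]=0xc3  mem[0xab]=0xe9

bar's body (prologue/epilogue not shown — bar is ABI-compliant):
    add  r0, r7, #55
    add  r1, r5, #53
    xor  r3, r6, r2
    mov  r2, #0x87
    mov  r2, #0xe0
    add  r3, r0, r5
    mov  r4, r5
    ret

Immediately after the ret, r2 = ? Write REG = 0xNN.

prologue: push r0 → mem[0xab]=0x0f, sp=0xab
prologue: push r1 → mem[0xaa]=0x97, sp=0xaa
body[0] add  r0, r7, #55 → r0=0xcf
body[1] add  r1, r5, #53 → r1=0x6f
body[2] xor  r3, r6, r2 → r3=0x97
body[3] mov  r2, #0x87 → r2=0x87
body[4] mov  r2, #0xe0 → r2=0xe0
body[5] add  r3, r0, r5 → r3=0x09
body[6] mov  r4, r5 → r4=0x3a
epilogue: pop r1=0x97, sp=0xab
epilogue: pop r0=0x0f, sp=0xac
r2 is caller-saved → body value

REG = 0xe0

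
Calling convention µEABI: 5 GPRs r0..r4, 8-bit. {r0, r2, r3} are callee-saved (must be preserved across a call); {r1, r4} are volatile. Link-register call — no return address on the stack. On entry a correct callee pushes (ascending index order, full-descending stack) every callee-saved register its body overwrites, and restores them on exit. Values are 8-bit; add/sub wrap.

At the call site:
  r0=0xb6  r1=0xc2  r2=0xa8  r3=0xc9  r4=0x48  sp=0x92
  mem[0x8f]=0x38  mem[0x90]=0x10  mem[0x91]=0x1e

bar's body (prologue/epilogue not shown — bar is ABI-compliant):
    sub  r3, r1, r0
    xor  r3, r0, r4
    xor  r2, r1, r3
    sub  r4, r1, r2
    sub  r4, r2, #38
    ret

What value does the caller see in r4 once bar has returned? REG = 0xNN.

REG = 0x16

prologue: push r2 → mem[0x91]=0xa8, sp=0x91
prologue: push r3 → mem[0x90]=0xc9, sp=0x90
body[0] sub  r3, r1, r0 → r3=0x0c
body[1] xor  r3, r0, r4 → r3=0xfe
body[2] xor  r2, r1, r3 → r2=0x3c
body[3] sub  r4, r1, r2 → r4=0x86
body[4] sub  r4, r2, #38 → r4=0x16
epilogue: pop r3=0xc9, sp=0x91
epilogue: pop r2=0xa8, sp=0x92
r4 is caller-saved → body value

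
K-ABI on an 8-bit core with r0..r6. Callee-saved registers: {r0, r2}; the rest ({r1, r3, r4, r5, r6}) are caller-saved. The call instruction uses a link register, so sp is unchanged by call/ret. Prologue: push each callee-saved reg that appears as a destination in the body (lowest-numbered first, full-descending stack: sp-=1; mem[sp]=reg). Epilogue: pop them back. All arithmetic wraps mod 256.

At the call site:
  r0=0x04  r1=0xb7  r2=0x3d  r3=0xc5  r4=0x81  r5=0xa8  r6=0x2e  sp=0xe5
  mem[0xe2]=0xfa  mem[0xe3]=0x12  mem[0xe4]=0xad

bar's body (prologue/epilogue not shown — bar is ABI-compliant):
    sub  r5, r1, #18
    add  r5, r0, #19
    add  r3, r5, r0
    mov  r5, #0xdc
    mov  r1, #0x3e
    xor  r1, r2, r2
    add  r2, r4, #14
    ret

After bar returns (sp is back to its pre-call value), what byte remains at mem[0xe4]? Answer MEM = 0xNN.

MEM = 0x3d

prologue: push r2 -> mem[0xe4]=0x3d, sp=0xe4
body[0] sub  r5, r1, #18 -> r5=0xa5
body[1] add  r5, r0, #19 -> r5=0x17
body[2] add  r3, r5, r0 -> r3=0x1b
body[3] mov  r5, #0xdc -> r5=0xdc
body[4] mov  r1, #0x3e -> r1=0x3e
body[5] xor  r1, r2, r2 -> r1=0x00
body[6] add  r2, r4, #14 -> r2=0x8f
epilogue: pop r2=0x3d, sp=0xe5
prologue pushed ['r2'] at ['0xe4']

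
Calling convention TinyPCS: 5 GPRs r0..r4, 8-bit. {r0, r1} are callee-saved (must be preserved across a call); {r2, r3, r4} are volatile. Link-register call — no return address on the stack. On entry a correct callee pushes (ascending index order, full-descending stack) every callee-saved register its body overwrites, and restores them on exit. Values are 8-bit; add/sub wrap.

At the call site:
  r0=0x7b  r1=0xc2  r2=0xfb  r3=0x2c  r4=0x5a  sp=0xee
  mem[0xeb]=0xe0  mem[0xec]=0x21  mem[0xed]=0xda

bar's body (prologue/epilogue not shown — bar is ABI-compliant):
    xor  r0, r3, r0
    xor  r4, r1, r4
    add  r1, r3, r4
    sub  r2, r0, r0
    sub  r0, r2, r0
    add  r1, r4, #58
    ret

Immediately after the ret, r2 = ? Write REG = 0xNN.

REG = 0x00

prologue: push r0 -> mem[0xed]=0x7b, sp=0xed
prologue: push r1 -> mem[0xec]=0xc2, sp=0xec
body[0] xor  r0, r3, r0 -> r0=0x57
body[1] xor  r4, r1, r4 -> r4=0x98
body[2] add  r1, r3, r4 -> r1=0xc4
body[3] sub  r2, r0, r0 -> r2=0x00
body[4] sub  r0, r2, r0 -> r0=0xa9
body[5] add  r1, r4, #58 -> r1=0xd2
epilogue: pop r1=0xc2, sp=0xed
epilogue: pop r0=0x7b, sp=0xee
r2 is caller-saved -> body value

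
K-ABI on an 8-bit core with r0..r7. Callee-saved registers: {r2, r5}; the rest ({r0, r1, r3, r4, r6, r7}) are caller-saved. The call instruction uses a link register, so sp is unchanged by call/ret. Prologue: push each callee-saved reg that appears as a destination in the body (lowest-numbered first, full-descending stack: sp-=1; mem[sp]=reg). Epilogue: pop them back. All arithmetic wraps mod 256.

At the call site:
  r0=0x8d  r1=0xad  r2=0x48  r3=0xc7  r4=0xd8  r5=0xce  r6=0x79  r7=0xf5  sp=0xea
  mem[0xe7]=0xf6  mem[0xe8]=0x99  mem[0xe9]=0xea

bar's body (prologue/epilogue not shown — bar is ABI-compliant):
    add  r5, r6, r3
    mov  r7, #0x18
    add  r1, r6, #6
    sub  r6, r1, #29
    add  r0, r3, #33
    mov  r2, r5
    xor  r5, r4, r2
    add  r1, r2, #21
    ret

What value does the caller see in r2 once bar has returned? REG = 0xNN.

prologue: push r2 -> mem[0xe9]=0x48, sp=0xe9
prologue: push r5 -> mem[0xe8]=0xce, sp=0xe8
body[0] add  r5, r6, r3 -> r5=0x40
body[1] mov  r7, #0x18 -> r7=0x18
body[2] add  r1, r6, #6 -> r1=0x7f
body[3] sub  r6, r1, #29 -> r6=0x62
body[4] add  r0, r3, #33 -> r0=0xe8
body[5] mov  r2, r5 -> r2=0x40
body[6] xor  r5, r4, r2 -> r5=0x98
body[7] add  r1, r2, #21 -> r1=0x55
epilogue: pop r5=0xce, sp=0xe9
epilogue: pop r2=0x48, sp=0xea
r2 is callee-saved -> restored

REG = 0x48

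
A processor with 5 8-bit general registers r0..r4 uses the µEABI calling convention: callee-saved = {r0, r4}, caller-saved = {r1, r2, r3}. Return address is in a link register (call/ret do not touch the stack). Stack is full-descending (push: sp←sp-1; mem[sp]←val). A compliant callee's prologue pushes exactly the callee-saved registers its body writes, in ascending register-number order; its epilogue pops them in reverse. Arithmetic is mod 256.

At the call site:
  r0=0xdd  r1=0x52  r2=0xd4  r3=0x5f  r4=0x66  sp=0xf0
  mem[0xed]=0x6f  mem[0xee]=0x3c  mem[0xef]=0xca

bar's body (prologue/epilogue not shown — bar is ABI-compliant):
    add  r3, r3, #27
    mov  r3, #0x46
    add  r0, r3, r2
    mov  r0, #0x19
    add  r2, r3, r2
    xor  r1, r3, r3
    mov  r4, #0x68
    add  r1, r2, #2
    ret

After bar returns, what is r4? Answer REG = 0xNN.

REG = 0x66

prologue: push r0 -> mem[0xef]=0xdd, sp=0xef
prologue: push r4 -> mem[0xee]=0x66, sp=0xee
body[0] add  r3, r3, #27 -> r3=0x7a
body[1] mov  r3, #0x46 -> r3=0x46
body[2] add  r0, r3, r2 -> r0=0x1a
body[3] mov  r0, #0x19 -> r0=0x19
body[4] add  r2, r3, r2 -> r2=0x1a
body[5] xor  r1, r3, r3 -> r1=0x00
body[6] mov  r4, #0x68 -> r4=0x68
body[7] add  r1, r2, #2 -> r1=0x1c
epilogue: pop r4=0x66, sp=0xef
epilogue: pop r0=0xdd, sp=0xf0
r4 is callee-saved -> restored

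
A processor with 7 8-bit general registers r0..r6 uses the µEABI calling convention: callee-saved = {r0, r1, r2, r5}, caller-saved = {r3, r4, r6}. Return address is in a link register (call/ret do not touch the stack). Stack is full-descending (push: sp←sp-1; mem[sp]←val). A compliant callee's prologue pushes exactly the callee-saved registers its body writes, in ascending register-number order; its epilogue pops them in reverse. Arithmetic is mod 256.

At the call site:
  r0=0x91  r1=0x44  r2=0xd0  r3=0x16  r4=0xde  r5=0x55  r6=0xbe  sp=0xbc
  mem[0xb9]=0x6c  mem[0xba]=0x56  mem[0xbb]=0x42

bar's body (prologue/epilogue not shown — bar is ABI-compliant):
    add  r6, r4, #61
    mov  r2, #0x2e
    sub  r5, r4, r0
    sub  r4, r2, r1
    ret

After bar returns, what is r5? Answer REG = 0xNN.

REG = 0x55

prologue: push r2 -> mem[0xbb]=0xd0, sp=0xbb
prologue: push r5 -> mem[0xba]=0x55, sp=0xba
body[0] add  r6, r4, #61 -> r6=0x1b
body[1] mov  r2, #0x2e -> r2=0x2e
body[2] sub  r5, r4, r0 -> r5=0x4d
body[3] sub  r4, r2, r1 -> r4=0xea
epilogue: pop r5=0x55, sp=0xbb
epilogue: pop r2=0xd0, sp=0xbc
r5 is callee-saved -> restored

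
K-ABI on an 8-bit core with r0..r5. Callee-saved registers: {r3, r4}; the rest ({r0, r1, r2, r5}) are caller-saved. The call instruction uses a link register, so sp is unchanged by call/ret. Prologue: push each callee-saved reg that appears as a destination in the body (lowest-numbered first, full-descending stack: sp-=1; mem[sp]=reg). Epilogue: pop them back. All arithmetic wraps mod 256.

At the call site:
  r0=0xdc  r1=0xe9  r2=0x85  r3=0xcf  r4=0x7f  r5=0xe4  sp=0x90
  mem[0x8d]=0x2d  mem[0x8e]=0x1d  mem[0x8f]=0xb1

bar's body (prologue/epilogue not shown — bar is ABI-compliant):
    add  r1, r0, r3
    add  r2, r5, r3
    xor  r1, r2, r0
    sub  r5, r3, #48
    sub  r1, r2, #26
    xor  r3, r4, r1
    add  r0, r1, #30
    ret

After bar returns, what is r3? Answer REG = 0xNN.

prologue: push r3 -> mem[0x8f]=0xcf, sp=0x8f
body[0] add  r1, r0, r3 -> r1=0xab
body[1] add  r2, r5, r3 -> r2=0xb3
body[2] xor  r1, r2, r0 -> r1=0x6f
body[3] sub  r5, r3, #48 -> r5=0x9f
body[4] sub  r1, r2, #26 -> r1=0x99
body[5] xor  r3, r4, r1 -> r3=0xe6
body[6] add  r0, r1, #30 -> r0=0xb7
epilogue: pop r3=0xcf, sp=0x90
r3 is callee-saved -> restored

REG = 0xcf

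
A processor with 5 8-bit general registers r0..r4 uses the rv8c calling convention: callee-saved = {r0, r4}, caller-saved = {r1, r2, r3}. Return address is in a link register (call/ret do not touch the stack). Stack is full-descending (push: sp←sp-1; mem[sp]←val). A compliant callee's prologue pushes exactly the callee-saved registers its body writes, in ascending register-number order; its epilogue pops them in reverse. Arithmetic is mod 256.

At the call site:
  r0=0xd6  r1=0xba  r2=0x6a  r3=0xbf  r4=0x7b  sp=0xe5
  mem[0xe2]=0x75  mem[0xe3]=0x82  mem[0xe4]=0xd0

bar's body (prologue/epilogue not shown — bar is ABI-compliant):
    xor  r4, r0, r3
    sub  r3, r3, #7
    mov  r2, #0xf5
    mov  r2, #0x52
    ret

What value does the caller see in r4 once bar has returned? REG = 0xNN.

REG = 0x7b

prologue: push r4 -> mem[0xe4]=0x7b, sp=0xe4
body[0] xor  r4, r0, r3 -> r4=0x69
body[1] sub  r3, r3, #7 -> r3=0xb8
body[2] mov  r2, #0xf5 -> r2=0xf5
body[3] mov  r2, #0x52 -> r2=0x52
epilogue: pop r4=0x7b, sp=0xe5
r4 is callee-saved -> restored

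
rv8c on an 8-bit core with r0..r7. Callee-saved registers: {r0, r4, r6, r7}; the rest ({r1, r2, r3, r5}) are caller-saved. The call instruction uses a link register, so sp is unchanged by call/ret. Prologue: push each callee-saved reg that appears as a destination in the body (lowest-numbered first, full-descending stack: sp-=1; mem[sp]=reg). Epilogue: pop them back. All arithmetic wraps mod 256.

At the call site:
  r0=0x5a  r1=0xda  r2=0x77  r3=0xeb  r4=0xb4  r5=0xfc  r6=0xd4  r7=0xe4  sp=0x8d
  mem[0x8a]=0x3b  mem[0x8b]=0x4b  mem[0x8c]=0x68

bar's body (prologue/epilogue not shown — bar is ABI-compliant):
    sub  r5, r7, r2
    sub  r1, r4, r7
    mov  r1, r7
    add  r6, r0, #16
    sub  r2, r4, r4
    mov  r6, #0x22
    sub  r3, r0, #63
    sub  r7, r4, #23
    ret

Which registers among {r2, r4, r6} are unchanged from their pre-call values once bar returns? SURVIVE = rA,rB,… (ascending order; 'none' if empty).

SURVIVE = r4,r6

prologue: push r6 → mem[0x8c]=0xd4, sp=0x8c
prologue: push r7 → mem[0x8b]=0xe4, sp=0x8b
body[0] sub  r5, r7, r2 → r5=0x6d
body[1] sub  r1, r4, r7 → r1=0xd0
body[2] mov  r1, r7 → r1=0xe4
body[3] add  r6, r0, #16 → r6=0x6a
body[4] sub  r2, r4, r4 → r2=0x00
body[5] mov  r6, #0x22 → r6=0x22
body[6] sub  r3, r0, #63 → r3=0x1b
body[7] sub  r7, r4, #23 → r7=0x9d
epilogue: pop r7=0xe4, sp=0x8c
epilogue: pop r6=0xd4, sp=0x8d
r2: caller-saved, written=True
r4: callee-saved, written=False
r6: callee-saved, written=True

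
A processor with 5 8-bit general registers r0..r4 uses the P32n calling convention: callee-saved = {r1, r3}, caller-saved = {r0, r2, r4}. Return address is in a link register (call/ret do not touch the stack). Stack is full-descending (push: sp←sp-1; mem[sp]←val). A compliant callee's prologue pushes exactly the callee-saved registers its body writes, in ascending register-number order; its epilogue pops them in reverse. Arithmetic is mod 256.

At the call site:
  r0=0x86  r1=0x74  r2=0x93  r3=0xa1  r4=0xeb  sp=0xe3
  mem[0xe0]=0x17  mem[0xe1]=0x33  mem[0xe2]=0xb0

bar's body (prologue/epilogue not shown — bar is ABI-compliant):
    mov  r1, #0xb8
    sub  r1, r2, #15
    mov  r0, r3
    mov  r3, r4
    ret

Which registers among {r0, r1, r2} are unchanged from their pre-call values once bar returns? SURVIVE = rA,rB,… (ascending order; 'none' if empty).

prologue: push r1 -> mem[0xe2]=0x74, sp=0xe2
prologue: push r3 -> mem[0xe1]=0xa1, sp=0xe1
body[0] mov  r1, #0xb8 -> r1=0xb8
body[1] sub  r1, r2, #15 -> r1=0x84
body[2] mov  r0, r3 -> r0=0xa1
body[3] mov  r3, r4 -> r3=0xeb
epilogue: pop r3=0xa1, sp=0xe2
epilogue: pop r1=0x74, sp=0xe3
r0: caller-saved, written=True
r1: callee-saved, written=True
r2: caller-saved, written=False

SURVIVE = r1,r2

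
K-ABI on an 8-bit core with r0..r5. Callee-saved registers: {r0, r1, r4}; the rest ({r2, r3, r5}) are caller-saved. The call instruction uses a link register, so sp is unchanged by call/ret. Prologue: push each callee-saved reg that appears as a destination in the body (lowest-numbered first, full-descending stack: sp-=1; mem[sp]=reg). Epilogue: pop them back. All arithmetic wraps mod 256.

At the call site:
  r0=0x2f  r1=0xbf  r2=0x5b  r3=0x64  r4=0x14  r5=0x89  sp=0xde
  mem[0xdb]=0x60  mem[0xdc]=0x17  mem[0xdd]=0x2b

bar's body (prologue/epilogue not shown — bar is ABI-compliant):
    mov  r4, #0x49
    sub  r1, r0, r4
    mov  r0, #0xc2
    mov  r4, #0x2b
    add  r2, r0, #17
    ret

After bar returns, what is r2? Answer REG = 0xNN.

prologue: push r0 → mem[0xdd]=0x2f, sp=0xdd
prologue: push r1 → mem[0xdc]=0xbf, sp=0xdc
prologue: push r4 → mem[0xdb]=0x14, sp=0xdb
body[0] mov  r4, #0x49 → r4=0x49
body[1] sub  r1, r0, r4 → r1=0xe6
body[2] mov  r0, #0xc2 → r0=0xc2
body[3] mov  r4, #0x2b → r4=0x2b
body[4] add  r2, r0, #17 → r2=0xd3
epilogue: pop r4=0x14, sp=0xdc
epilogue: pop r1=0xbf, sp=0xdd
epilogue: pop r0=0x2f, sp=0xde
r2 is caller-saved → body value

REG = 0xd3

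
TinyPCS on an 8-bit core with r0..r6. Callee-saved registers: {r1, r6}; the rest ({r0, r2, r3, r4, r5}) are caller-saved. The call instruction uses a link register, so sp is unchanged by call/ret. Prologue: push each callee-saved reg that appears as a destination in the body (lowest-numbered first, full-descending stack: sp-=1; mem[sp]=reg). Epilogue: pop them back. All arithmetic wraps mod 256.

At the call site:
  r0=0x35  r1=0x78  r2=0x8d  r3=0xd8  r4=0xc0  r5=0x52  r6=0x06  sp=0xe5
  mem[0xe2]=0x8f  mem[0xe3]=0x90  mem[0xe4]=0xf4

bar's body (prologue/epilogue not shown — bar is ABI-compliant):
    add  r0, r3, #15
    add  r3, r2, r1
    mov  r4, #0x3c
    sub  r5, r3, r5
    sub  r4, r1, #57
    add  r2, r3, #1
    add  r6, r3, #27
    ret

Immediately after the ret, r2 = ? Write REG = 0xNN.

prologue: push r6 → mem[0xe4]=0x06, sp=0xe4
body[0] add  r0, r3, #15 → r0=0xe7
body[1] add  r3, r2, r1 → r3=0x05
body[2] mov  r4, #0x3c → r4=0x3c
body[3] sub  r5, r3, r5 → r5=0xb3
body[4] sub  r4, r1, #57 → r4=0x3f
body[5] add  r2, r3, #1 → r2=0x06
body[6] add  r6, r3, #27 → r6=0x20
epilogue: pop r6=0x06, sp=0xe5
r2 is caller-saved → body value

REG = 0x06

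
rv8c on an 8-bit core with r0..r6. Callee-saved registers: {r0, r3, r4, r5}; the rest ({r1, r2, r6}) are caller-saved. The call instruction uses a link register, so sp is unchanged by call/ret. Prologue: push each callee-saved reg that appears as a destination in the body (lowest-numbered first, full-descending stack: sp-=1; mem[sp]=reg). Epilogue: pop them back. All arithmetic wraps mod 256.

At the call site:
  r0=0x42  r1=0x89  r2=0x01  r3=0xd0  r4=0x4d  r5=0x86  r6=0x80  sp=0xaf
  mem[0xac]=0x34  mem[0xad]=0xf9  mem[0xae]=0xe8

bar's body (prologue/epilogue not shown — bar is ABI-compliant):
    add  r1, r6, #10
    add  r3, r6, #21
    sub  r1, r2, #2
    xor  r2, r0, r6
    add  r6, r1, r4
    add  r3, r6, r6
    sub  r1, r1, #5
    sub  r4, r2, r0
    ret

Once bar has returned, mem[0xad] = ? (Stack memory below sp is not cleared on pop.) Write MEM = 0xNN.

MEM = 0x4d

prologue: push r3 → mem[0xae]=0xd0, sp=0xae
prologue: push r4 → mem[0xad]=0x4d, sp=0xad
body[0] add  r1, r6, #10 → r1=0x8a
body[1] add  r3, r6, #21 → r3=0x95
body[2] sub  r1, r2, #2 → r1=0xff
body[3] xor  r2, r0, r6 → r2=0xc2
body[4] add  r6, r1, r4 → r6=0x4c
body[5] add  r3, r6, r6 → r3=0x98
body[6] sub  r1, r1, #5 → r1=0xfa
body[7] sub  r4, r2, r0 → r4=0x80
epilogue: pop r4=0x4d, sp=0xae
epilogue: pop r3=0xd0, sp=0xaf
prologue pushed ['r3', 'r4'] at ['0xae', '0xad']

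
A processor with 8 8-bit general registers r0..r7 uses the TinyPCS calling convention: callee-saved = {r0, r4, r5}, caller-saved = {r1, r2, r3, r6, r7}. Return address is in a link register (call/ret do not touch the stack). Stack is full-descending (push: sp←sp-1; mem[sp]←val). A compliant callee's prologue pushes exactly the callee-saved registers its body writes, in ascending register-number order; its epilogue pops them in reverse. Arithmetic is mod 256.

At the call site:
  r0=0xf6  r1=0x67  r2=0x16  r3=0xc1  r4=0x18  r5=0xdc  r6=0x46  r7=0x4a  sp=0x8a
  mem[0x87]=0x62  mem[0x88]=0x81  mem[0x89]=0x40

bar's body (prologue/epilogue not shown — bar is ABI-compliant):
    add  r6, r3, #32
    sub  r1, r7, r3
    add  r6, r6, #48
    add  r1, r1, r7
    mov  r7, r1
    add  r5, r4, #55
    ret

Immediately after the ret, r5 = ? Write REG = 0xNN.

REG = 0xdc

prologue: push r5 -> mem[0x89]=0xdc, sp=0x89
body[0] add  r6, r3, #32 -> r6=0xe1
body[1] sub  r1, r7, r3 -> r1=0x89
body[2] add  r6, r6, #48 -> r6=0x11
body[3] add  r1, r1, r7 -> r1=0xd3
body[4] mov  r7, r1 -> r7=0xd3
body[5] add  r5, r4, #55 -> r5=0x4f
epilogue: pop r5=0xdc, sp=0x8a
r5 is callee-saved -> restored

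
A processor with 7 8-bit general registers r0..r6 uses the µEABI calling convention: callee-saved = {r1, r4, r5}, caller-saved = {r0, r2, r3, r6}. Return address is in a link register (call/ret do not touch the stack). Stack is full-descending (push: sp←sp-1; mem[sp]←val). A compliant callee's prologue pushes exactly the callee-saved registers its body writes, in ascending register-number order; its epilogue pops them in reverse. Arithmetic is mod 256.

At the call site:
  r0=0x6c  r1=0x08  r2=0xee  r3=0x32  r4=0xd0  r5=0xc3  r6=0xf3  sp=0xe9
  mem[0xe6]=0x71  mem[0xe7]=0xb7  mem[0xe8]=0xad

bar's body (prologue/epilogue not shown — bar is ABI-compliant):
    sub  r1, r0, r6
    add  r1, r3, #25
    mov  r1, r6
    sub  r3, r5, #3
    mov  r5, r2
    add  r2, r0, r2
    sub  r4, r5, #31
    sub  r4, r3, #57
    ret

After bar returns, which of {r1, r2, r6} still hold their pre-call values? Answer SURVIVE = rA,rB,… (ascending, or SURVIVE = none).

SURVIVE = r1,r6

prologue: push r1 -> mem[0xe8]=0x08, sp=0xe8
prologue: push r4 -> mem[0xe7]=0xd0, sp=0xe7
prologue: push r5 -> mem[0xe6]=0xc3, sp=0xe6
body[0] sub  r1, r0, r6 -> r1=0x79
body[1] add  r1, r3, #25 -> r1=0x4b
body[2] mov  r1, r6 -> r1=0xf3
body[3] sub  r3, r5, #3 -> r3=0xc0
body[4] mov  r5, r2 -> r5=0xee
body[5] add  r2, r0, r2 -> r2=0x5a
body[6] sub  r4, r5, #31 -> r4=0xcf
body[7] sub  r4, r3, #57 -> r4=0x87
epilogue: pop r5=0xc3, sp=0xe7
epilogue: pop r4=0xd0, sp=0xe8
epilogue: pop r1=0x08, sp=0xe9
r1: callee-saved, written=True
r2: caller-saved, written=True
r6: caller-saved, written=False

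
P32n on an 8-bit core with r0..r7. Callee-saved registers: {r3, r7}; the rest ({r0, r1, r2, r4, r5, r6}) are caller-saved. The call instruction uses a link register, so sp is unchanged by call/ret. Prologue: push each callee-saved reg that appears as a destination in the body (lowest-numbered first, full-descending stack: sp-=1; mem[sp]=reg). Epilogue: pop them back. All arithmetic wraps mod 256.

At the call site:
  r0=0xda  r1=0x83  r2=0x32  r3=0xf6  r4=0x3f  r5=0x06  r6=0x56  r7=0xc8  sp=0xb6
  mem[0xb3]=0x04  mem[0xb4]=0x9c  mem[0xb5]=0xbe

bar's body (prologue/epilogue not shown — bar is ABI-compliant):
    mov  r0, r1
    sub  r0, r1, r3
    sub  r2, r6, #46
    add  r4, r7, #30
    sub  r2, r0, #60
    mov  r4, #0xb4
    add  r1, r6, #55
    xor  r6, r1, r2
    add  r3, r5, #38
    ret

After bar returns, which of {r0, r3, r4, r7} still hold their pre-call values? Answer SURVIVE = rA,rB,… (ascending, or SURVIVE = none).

prologue: push r3 → mem[0xb5]=0xf6, sp=0xb5
body[0] mov  r0, r1 → r0=0x83
body[1] sub  r0, r1, r3 → r0=0x8d
body[2] sub  r2, r6, #46 → r2=0x28
body[3] add  r4, r7, #30 → r4=0xe6
body[4] sub  r2, r0, #60 → r2=0x51
body[5] mov  r4, #0xb4 → r4=0xb4
body[6] add  r1, r6, #55 → r1=0x8d
body[7] xor  r6, r1, r2 → r6=0xdc
body[8] add  r3, r5, #38 → r3=0x2c
epilogue: pop r3=0xf6, sp=0xb6
r0: caller-saved, written=True
r3: callee-saved, written=True
r4: caller-saved, written=True
r7: callee-saved, written=False

SURVIVE = r3,r7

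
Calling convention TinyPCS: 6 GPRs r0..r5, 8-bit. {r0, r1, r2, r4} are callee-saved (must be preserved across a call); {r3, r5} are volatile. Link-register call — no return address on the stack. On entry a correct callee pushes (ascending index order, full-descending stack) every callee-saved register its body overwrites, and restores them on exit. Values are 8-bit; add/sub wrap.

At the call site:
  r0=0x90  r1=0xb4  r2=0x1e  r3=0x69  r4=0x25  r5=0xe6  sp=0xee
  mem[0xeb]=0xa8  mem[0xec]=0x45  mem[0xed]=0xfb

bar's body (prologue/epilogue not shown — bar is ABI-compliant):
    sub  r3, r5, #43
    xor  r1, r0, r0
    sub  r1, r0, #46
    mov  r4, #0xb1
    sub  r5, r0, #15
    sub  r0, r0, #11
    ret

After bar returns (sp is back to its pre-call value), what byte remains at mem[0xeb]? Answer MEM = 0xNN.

MEM = 0x25

prologue: push r0 -> mem[0xed]=0x90, sp=0xed
prologue: push r1 -> mem[0xec]=0xb4, sp=0xec
prologue: push r4 -> mem[0xeb]=0x25, sp=0xeb
body[0] sub  r3, r5, #43 -> r3=0xbb
body[1] xor  r1, r0, r0 -> r1=0x00
body[2] sub  r1, r0, #46 -> r1=0x62
body[3] mov  r4, #0xb1 -> r4=0xb1
body[4] sub  r5, r0, #15 -> r5=0x81
body[5] sub  r0, r0, #11 -> r0=0x85
epilogue: pop r4=0x25, sp=0xec
epilogue: pop r1=0xb4, sp=0xed
epilogue: pop r0=0x90, sp=0xee
prologue pushed ['r0', 'r1', 'r4'] at ['0xed', '0xec', '0xeb']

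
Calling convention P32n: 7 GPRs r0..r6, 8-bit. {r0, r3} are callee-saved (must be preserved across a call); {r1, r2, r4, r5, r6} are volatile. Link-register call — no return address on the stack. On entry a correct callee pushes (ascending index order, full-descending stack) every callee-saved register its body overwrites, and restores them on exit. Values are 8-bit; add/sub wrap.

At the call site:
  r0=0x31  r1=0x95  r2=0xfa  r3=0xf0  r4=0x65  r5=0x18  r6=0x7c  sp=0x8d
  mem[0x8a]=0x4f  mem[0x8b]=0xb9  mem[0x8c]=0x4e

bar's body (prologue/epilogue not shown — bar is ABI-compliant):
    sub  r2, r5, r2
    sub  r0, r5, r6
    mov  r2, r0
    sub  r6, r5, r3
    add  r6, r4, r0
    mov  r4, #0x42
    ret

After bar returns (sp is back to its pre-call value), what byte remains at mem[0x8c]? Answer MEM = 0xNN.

MEM = 0x31

prologue: push r0 → mem[0x8c]=0x31, sp=0x8c
body[0] sub  r2, r5, r2 → r2=0x1e
body[1] sub  r0, r5, r6 → r0=0x9c
body[2] mov  r2, r0 → r2=0x9c
body[3] sub  r6, r5, r3 → r6=0x28
body[4] add  r6, r4, r0 → r6=0x01
body[5] mov  r4, #0x42 → r4=0x42
epilogue: pop r0=0x31, sp=0x8d
prologue pushed ['r0'] at ['0x8c']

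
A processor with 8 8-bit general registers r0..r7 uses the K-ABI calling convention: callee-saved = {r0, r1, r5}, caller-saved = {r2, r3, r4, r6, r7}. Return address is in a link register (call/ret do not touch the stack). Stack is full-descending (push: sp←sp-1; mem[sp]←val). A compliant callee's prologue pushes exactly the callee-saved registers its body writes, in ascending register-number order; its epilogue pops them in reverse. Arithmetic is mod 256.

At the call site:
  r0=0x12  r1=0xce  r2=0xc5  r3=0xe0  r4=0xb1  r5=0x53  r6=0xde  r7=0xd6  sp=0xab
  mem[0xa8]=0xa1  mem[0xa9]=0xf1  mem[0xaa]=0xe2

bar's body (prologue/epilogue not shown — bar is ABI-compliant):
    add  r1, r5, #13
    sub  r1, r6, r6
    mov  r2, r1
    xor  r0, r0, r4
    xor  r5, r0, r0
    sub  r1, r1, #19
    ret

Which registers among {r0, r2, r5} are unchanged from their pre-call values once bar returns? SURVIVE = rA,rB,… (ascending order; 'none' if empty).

SURVIVE = r0,r5

prologue: push r0 → mem[0xaa]=0x12, sp=0xaa
prologue: push r1 → mem[0xa9]=0xce, sp=0xa9
prologue: push r5 → mem[0xa8]=0x53, sp=0xa8
body[0] add  r1, r5, #13 → r1=0x60
body[1] sub  r1, r6, r6 → r1=0x00
body[2] mov  r2, r1 → r2=0x00
body[3] xor  r0, r0, r4 → r0=0xa3
body[4] xor  r5, r0, r0 → r5=0x00
body[5] sub  r1, r1, #19 → r1=0xed
epilogue: pop r5=0x53, sp=0xa9
epilogue: pop r1=0xce, sp=0xaa
epilogue: pop r0=0x12, sp=0xab
r0: callee-saved, written=True
r2: caller-saved, written=True
r5: callee-saved, written=True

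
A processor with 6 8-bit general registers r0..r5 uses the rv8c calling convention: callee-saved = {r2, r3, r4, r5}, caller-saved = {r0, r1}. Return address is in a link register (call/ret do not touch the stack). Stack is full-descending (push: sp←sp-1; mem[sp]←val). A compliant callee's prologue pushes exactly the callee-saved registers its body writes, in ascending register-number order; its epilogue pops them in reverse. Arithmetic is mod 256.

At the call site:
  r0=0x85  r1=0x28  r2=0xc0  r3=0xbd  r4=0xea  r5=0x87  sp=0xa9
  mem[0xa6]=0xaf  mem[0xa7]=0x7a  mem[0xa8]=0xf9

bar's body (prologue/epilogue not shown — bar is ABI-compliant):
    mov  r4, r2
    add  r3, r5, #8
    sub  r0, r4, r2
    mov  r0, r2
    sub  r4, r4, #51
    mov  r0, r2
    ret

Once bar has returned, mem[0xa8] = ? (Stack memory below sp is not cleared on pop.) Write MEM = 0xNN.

prologue: push r3 → mem[0xa8]=0xbd, sp=0xa8
prologue: push r4 → mem[0xa7]=0xea, sp=0xa7
body[0] mov  r4, r2 → r4=0xc0
body[1] add  r3, r5, #8 → r3=0x8f
body[2] sub  r0, r4, r2 → r0=0x00
body[3] mov  r0, r2 → r0=0xc0
body[4] sub  r4, r4, #51 → r4=0x8d
body[5] mov  r0, r2 → r0=0xc0
epilogue: pop r4=0xea, sp=0xa8
epilogue: pop r3=0xbd, sp=0xa9
prologue pushed ['r3', 'r4'] at ['0xa8', '0xa7']

MEM = 0xbd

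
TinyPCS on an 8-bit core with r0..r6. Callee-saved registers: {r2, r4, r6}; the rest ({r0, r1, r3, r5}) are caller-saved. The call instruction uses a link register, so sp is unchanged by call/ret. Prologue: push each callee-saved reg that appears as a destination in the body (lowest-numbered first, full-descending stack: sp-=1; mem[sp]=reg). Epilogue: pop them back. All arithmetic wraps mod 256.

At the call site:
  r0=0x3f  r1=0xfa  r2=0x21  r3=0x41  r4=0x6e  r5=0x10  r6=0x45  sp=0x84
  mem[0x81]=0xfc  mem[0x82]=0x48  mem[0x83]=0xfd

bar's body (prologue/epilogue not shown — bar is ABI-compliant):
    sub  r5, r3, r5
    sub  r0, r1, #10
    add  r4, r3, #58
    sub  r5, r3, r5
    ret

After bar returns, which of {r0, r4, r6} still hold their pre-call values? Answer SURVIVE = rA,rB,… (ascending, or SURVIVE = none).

SURVIVE = r4,r6

prologue: push r4 → mem[0x83]=0x6e, sp=0x83
body[0] sub  r5, r3, r5 → r5=0x31
body[1] sub  r0, r1, #10 → r0=0xf0
body[2] add  r4, r3, #58 → r4=0x7b
body[3] sub  r5, r3, r5 → r5=0x10
epilogue: pop r4=0x6e, sp=0x84
r0: caller-saved, written=True
r4: callee-saved, written=True
r6: callee-saved, written=False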